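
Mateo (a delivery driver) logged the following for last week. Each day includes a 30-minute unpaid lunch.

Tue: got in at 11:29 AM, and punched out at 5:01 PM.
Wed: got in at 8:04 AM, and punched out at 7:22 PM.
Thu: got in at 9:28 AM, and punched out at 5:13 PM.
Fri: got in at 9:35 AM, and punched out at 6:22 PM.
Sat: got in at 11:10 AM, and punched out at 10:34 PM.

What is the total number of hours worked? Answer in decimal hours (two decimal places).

42.27 hours

Tue: 11:29 AM–5:01 PM = 5 h 32 min; less 30 min break → 5 h 2 min
Wed: 8:04 AM–7:22 PM = 11 h 18 min; less 30 min break → 10 h 48 min
Thu: 9:28 AM–5:13 PM = 7 h 45 min; less 30 min break → 7 h 15 min
Fri: 9:35 AM–6:22 PM = 8 h 47 min; less 30 min break → 8 h 17 min
Sat: 11:10 AM–10:34 PM = 11 h 24 min; less 30 min break → 10 h 54 min
Total: 5 h 2 min + 10 h 48 min + 7 h 15 min + 8 h 17 min + 10 h 54 min = 42 h 16 min.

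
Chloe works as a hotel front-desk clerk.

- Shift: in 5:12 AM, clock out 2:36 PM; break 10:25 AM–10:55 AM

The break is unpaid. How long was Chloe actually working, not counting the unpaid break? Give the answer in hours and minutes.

Shift: 5:12 AM–2:36 PM = 9 h 24 min; less 30 min break → 8 h 54 min

8 h 54 min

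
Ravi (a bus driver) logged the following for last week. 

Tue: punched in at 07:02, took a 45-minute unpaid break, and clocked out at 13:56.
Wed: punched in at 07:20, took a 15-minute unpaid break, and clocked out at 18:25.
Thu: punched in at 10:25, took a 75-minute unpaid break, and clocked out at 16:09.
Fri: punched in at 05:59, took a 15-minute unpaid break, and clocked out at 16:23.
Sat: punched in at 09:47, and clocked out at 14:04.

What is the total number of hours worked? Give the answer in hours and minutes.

Tue: 07:02–13:56 = 6 h 54 min; less 45 min break → 6 h 9 min
Wed: 07:20–18:25 = 11 h 5 min; less 15 min break → 10 h 50 min
Thu: 10:25–16:09 = 5 h 44 min; less 75 min break → 4 h 29 min
Fri: 05:59–16:23 = 10 h 24 min; less 15 min break → 10 h 9 min
Sat: 09:47–14:04 = 4 h 17 min
Total: 6 h 9 min + 10 h 50 min + 4 h 29 min + 10 h 9 min + 4 h 17 min = 35 h 54 min.

35 h 54 min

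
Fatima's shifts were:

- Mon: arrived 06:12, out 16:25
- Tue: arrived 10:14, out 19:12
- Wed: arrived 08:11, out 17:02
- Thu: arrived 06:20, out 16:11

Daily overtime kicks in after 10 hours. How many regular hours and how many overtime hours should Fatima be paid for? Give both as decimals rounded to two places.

Mon: 06:12–16:25 = 10 h 13 min
Tue: 10:14–19:12 = 8 h 58 min
Wed: 08:11–17:02 = 8 h 51 min
Thu: 06:20–16:11 = 9 h 51 min
Mon reg 10 h 0 min / OT 0 h 13 min; Tue reg 8 h 58 min / OT 0 h 0 min; Wed reg 8 h 51 min / OT 0 h 0 min; Thu reg 9 h 51 min / OT 0 h 0 min.
Totals: regular 37 h 40 min, overtime 0 h 13 min.

Regular 37.67 hours, overtime 0.22 hours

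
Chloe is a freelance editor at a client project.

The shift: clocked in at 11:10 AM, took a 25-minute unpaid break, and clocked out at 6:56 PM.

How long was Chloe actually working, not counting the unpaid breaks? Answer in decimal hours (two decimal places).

7.35 hours

The shift: 11:10 AM–6:56 PM = 7 h 46 min; less 25 min break → 7 h 21 min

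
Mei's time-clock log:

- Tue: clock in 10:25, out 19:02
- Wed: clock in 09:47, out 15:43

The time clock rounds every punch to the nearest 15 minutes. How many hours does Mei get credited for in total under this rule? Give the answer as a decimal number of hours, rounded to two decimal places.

Tue: in 10:25→10:30, out 19:02→19:00; 8 h 30 min
Wed: in 09:47→09:45, out 15:43→15:45; 6 h 0 min
Total credited: 14 h 30 min.

14.50 hours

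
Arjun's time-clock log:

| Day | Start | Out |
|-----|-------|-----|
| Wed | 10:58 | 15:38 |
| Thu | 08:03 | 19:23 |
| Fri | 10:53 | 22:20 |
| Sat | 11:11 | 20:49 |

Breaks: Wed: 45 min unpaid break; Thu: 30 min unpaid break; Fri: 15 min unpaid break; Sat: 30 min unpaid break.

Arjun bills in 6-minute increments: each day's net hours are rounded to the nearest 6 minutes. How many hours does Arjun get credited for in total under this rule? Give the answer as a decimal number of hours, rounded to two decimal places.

35.00 hours

Wed: 10:58–15:38 = 4 h 40 min − 45 min = 3 h 55 min → rounds to 3 h 54 min
Thu: 08:03–19:23 = 11 h 20 min − 30 min = 10 h 50 min → rounds to 10 h 48 min
Fri: 10:53–22:20 = 11 h 27 min − 15 min = 11 h 12 min → rounds to 11 h 12 min
Sat: 11:11–20:49 = 9 h 38 min − 30 min = 9 h 8 min → rounds to 9 h 6 min
Total credited: 35 h 0 min.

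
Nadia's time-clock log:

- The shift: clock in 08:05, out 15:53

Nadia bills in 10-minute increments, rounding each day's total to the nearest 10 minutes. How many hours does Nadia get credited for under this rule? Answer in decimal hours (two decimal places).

7.83 hours

The shift: 08:05–15:53 = 7 h 48 min → rounds to 7 h 50 min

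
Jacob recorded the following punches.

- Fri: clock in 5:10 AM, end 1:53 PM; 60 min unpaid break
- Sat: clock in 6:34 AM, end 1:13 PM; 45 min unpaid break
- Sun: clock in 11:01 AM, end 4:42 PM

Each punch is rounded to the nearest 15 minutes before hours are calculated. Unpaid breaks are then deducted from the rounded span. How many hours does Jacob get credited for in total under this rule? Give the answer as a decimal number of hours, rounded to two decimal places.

19.50 hours

Fri: in 5:10 AM→5:15 AM, out 1:53 PM→2:00 PM; 8 h 45 min − 60 min = 7 h 45 min
Sat: in 6:34 AM→6:30 AM, out 1:13 PM→1:15 PM; 6 h 45 min − 45 min = 6 h 0 min
Sun: in 11:01 AM→11:00 AM, out 4:42 PM→4:45 PM; 5 h 45 min
Total credited: 19 h 30 min.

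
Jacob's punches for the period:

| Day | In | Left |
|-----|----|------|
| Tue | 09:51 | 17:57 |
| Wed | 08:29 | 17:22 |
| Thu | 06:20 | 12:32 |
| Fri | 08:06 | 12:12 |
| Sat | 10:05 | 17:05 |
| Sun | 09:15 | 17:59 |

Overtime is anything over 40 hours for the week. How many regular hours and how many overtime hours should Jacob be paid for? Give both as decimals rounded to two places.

Tue: 09:51–17:57 = 8 h 6 min
Wed: 08:29–17:22 = 8 h 53 min
Thu: 06:20–12:32 = 6 h 12 min
Fri: 08:06–12:12 = 4 h 6 min
Sat: 10:05–17:05 = 7 h 0 min
Sun: 09:15–17:59 = 8 h 44 min
Total worked: 43 h 1 min = 43.02 h.
Threshold 40 h → overtime 3 h 1 min, regular 40 h 0 min.

Regular 40.00 hours, overtime 3.02 hours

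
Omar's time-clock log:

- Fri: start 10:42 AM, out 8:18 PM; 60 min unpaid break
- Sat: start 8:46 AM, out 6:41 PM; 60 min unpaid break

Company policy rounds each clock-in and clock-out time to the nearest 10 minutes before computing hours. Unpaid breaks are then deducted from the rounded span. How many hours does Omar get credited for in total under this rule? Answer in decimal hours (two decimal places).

Fri: in 10:42 AM→10:40 AM, out 8:18 PM→8:20 PM; 9 h 40 min − 60 min = 8 h 40 min
Sat: in 8:46 AM→8:50 AM, out 6:41 PM→6:40 PM; 9 h 50 min − 60 min = 8 h 50 min
Total credited: 17 h 30 min.

17.50 hours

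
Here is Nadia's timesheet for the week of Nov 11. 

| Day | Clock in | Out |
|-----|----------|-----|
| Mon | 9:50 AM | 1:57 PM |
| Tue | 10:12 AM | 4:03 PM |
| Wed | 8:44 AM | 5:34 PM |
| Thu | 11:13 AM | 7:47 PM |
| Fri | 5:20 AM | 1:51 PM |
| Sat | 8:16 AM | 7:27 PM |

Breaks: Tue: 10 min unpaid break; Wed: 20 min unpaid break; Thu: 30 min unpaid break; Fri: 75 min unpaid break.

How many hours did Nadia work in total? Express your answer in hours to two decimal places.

44.82 hours

Mon: 9:50 AM–1:57 PM = 4 h 7 min
Tue: 10:12 AM–4:03 PM = 5 h 51 min; less 10 min break → 5 h 41 min
Wed: 8:44 AM–5:34 PM = 8 h 50 min; less 20 min break → 8 h 30 min
Thu: 11:13 AM–7:47 PM = 8 h 34 min; less 30 min break → 8 h 4 min
Fri: 5:20 AM–1:51 PM = 8 h 31 min; less 75 min break → 7 h 16 min
Sat: 8:16 AM–7:27 PM = 11 h 11 min
Total: 4 h 7 min + 5 h 41 min + 8 h 30 min + 8 h 4 min + 7 h 16 min + 11 h 11 min = 44 h 49 min.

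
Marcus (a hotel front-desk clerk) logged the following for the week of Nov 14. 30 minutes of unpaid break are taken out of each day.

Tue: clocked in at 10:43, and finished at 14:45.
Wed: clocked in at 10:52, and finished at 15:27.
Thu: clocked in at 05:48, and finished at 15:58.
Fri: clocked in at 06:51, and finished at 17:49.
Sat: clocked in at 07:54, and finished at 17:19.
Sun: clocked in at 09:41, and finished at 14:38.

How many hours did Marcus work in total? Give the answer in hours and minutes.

Tue: 10:43–14:45 = 4 h 2 min; less 30 min break → 3 h 32 min
Wed: 10:52–15:27 = 4 h 35 min; less 30 min break → 4 h 5 min
Thu: 05:48–15:58 = 10 h 10 min; less 30 min break → 9 h 40 min
Fri: 06:51–17:49 = 10 h 58 min; less 30 min break → 10 h 28 min
Sat: 07:54–17:19 = 9 h 25 min; less 30 min break → 8 h 55 min
Sun: 09:41–14:38 = 4 h 57 min; less 30 min break → 4 h 27 min
Total: 3 h 32 min + 4 h 5 min + 9 h 40 min + 10 h 28 min + 8 h 55 min + 4 h 27 min = 41 h 7 min.

41 h 7 min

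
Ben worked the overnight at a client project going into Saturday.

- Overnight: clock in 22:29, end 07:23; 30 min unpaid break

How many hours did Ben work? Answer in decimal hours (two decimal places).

Overnight: 22:29 → midnight = 1 h 31 min; midnight → 07:23 = 7 h 23 min; span 8 h 54 min; less 30 min break → 8 h 24 min

8.40 hours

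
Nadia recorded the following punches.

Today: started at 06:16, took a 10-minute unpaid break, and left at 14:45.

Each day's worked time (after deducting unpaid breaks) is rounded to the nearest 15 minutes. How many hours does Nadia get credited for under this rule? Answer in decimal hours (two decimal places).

8.25 hours

Today: 06:16–14:45 = 8 h 29 min − 10 min = 8 h 19 min → rounds to 8 h 15 min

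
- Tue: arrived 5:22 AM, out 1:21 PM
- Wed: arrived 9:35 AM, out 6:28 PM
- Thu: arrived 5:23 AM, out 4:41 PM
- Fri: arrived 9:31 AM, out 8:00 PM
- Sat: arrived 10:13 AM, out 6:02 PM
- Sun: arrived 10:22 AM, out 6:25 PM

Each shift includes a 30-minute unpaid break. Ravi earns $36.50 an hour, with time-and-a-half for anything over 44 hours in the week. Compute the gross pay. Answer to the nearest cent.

$2017.54

Tue: 5:22 AM–1:21 PM = 7 h 59 min; less 30 min break → 7 h 29 min
Wed: 9:35 AM–6:28 PM = 8 h 53 min; less 30 min break → 8 h 23 min
Thu: 5:23 AM–4:41 PM = 11 h 18 min; less 30 min break → 10 h 48 min
Fri: 9:31 AM–8:00 PM = 10 h 29 min; less 30 min break → 9 h 59 min
Sat: 10:13 AM–6:02 PM = 7 h 49 min; less 30 min break → 7 h 19 min
Sun: 10:22 AM–6:25 PM = 8 h 3 min; less 30 min break → 7 h 33 min
Total worked: 51 h 31 min = 3091 min.
Regular 44 h 0 min = 2640 min at $36.50/h; overtime 7 h 31 min = 451 min at $54.75/h.
Pay = (2640 × $36.50 + 451 × $54.75) ÷ 60 = $2017.54.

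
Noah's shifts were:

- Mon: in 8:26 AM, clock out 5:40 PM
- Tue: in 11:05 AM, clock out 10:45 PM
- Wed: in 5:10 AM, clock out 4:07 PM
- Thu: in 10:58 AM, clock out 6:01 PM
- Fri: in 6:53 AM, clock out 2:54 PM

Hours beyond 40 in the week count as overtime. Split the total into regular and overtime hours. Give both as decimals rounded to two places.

Mon: 8:26 AM–5:40 PM = 9 h 14 min
Tue: 11:05 AM–10:45 PM = 11 h 40 min
Wed: 5:10 AM–4:07 PM = 10 h 57 min
Thu: 10:58 AM–6:01 PM = 7 h 3 min
Fri: 6:53 AM–2:54 PM = 8 h 1 min
Total worked: 46 h 55 min = 46.92 h.
Threshold 40 h → overtime 6 h 55 min, regular 40 h 0 min.

Regular 40.00 hours, overtime 6.92 hours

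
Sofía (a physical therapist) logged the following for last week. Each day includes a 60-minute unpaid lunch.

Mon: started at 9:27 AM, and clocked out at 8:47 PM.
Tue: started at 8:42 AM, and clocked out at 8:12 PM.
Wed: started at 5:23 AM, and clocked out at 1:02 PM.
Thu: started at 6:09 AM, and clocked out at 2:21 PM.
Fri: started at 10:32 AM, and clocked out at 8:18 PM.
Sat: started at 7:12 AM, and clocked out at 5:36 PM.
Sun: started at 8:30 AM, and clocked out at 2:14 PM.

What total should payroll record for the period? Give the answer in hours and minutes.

Mon: 9:27 AM–8:47 PM = 11 h 20 min; less 60 min break → 10 h 20 min
Tue: 8:42 AM–8:12 PM = 11 h 30 min; less 60 min break → 10 h 30 min
Wed: 5:23 AM–1:02 PM = 7 h 39 min; less 60 min break → 6 h 39 min
Thu: 6:09 AM–2:21 PM = 8 h 12 min; less 60 min break → 7 h 12 min
Fri: 10:32 AM–8:18 PM = 9 h 46 min; less 60 min break → 8 h 46 min
Sat: 7:12 AM–5:36 PM = 10 h 24 min; less 60 min break → 9 h 24 min
Sun: 8:30 AM–2:14 PM = 5 h 44 min; less 60 min break → 4 h 44 min
Total: 10 h 20 min + 10 h 30 min + 6 h 39 min + 7 h 12 min + 8 h 46 min + 9 h 24 min + 4 h 44 min = 57 h 35 min.

57 h 35 min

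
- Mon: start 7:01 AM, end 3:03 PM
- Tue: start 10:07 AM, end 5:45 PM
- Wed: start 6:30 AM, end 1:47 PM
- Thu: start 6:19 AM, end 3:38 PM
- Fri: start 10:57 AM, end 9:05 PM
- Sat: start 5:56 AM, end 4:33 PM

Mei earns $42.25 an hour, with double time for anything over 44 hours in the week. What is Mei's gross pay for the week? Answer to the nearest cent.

Mon: 7:01 AM–3:03 PM = 8 h 2 min
Tue: 10:07 AM–5:45 PM = 7 h 38 min
Wed: 6:30 AM–1:47 PM = 7 h 17 min
Thu: 6:19 AM–3:38 PM = 9 h 19 min
Fri: 10:57 AM–9:05 PM = 10 h 8 min
Sat: 5:56 AM–4:33 PM = 10 h 37 min
Total worked: 53 h 1 min = 3181 min.
Regular 44 h 0 min = 2640 min at $42.25/h; overtime 9 h 1 min = 541 min at $84.50/h.
Pay = (2640 × $42.25 + 541 × $84.50) ÷ 60 = $2620.91.

$2620.91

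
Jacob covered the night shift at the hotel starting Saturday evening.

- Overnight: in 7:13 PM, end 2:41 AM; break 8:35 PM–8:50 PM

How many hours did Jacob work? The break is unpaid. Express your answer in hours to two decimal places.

7.22 hours

Overnight: 7:13 PM → midnight = 4 h 47 min; midnight → 2:41 AM = 2 h 41 min; span 7 h 28 min; less 15 min break → 7 h 13 min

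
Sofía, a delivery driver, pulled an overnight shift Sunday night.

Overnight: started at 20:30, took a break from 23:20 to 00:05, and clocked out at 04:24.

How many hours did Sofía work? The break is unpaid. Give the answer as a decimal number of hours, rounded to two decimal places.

7.15 hours

Overnight: 20:30 → midnight = 3 h 30 min; midnight → 04:24 = 4 h 24 min; span 7 h 54 min; less 45 min break → 7 h 9 min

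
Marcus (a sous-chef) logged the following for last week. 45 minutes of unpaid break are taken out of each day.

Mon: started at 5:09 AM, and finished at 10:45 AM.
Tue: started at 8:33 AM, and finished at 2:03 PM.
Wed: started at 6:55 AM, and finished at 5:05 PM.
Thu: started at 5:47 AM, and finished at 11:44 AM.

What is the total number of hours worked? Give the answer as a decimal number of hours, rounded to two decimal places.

Mon: 5:09 AM–10:45 AM = 5 h 36 min; less 45 min break → 4 h 51 min
Tue: 8:33 AM–2:03 PM = 5 h 30 min; less 45 min break → 4 h 45 min
Wed: 6:55 AM–5:05 PM = 10 h 10 min; less 45 min break → 9 h 25 min
Thu: 5:47 AM–11:44 AM = 5 h 57 min; less 45 min break → 5 h 12 min
Total: 4 h 51 min + 4 h 45 min + 9 h 25 min + 5 h 12 min = 24 h 13 min.

24.22 hours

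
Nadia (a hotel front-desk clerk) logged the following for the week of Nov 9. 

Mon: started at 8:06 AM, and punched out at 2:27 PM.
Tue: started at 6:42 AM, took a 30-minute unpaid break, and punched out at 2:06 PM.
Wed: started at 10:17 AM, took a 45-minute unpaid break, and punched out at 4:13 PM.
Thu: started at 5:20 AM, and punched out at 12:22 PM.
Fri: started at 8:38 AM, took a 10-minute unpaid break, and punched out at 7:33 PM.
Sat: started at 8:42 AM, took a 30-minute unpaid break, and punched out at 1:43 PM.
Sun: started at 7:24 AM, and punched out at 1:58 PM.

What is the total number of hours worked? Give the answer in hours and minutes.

47 h 18 min

Mon: 8:06 AM–2:27 PM = 6 h 21 min
Tue: 6:42 AM–2:06 PM = 7 h 24 min; less 30 min break → 6 h 54 min
Wed: 10:17 AM–4:13 PM = 5 h 56 min; less 45 min break → 5 h 11 min
Thu: 5:20 AM–12:22 PM = 7 h 2 min
Fri: 8:38 AM–7:33 PM = 10 h 55 min; less 10 min break → 10 h 45 min
Sat: 8:42 AM–1:43 PM = 5 h 1 min; less 30 min break → 4 h 31 min
Sun: 7:24 AM–1:58 PM = 6 h 34 min
Total: 6 h 21 min + 6 h 54 min + 5 h 11 min + 7 h 2 min + 10 h 45 min + 4 h 31 min + 6 h 34 min = 47 h 18 min.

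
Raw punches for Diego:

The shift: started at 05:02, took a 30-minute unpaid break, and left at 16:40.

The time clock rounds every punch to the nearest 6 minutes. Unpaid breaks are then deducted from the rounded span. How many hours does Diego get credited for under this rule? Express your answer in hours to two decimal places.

The shift: in 05:02→05:00, out 16:40→16:42; 11 h 42 min − 30 min = 11 h 12 min

11.20 hours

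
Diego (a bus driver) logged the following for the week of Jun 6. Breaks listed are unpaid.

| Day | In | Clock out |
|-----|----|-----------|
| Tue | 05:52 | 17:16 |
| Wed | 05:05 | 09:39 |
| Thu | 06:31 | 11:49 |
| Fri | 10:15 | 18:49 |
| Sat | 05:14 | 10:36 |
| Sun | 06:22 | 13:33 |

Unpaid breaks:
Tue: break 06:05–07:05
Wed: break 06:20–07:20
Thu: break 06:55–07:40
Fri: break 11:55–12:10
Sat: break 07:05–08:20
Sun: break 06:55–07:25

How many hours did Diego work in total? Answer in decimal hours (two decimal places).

37.63 hours

Tue: 05:52–17:16 = 11 h 24 min; less 60 min break → 10 h 24 min
Wed: 05:05–09:39 = 4 h 34 min; less 60 min break → 3 h 34 min
Thu: 06:31–11:49 = 5 h 18 min; less 45 min break → 4 h 33 min
Fri: 10:15–18:49 = 8 h 34 min; less 15 min break → 8 h 19 min
Sat: 05:14–10:36 = 5 h 22 min; less 75 min break → 4 h 7 min
Sun: 06:22–13:33 = 7 h 11 min; less 30 min break → 6 h 41 min
Total: 10 h 24 min + 3 h 34 min + 4 h 33 min + 8 h 19 min + 4 h 7 min + 6 h 41 min = 37 h 38 min.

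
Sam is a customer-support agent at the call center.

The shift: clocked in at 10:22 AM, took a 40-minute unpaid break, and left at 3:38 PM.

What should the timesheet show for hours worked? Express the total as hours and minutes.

The shift: 10:22 AM–3:38 PM = 5 h 16 min; less 40 min break → 4 h 36 min

4 h 36 min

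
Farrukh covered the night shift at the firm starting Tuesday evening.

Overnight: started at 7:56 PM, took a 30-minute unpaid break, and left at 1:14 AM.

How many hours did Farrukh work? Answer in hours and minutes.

Overnight: 7:56 PM → midnight = 4 h 4 min; midnight → 1:14 AM = 1 h 14 min; span 5 h 18 min; less 30 min break → 4 h 48 min

4 h 48 min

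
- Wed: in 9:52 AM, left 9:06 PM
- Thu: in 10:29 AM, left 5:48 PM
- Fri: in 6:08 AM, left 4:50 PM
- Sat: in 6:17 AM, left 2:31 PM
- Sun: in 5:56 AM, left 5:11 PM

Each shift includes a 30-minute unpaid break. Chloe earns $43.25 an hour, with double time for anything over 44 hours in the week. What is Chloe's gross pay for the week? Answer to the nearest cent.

Wed: 9:52 AM–9:06 PM = 11 h 14 min; less 30 min break → 10 h 44 min
Thu: 10:29 AM–5:48 PM = 7 h 19 min; less 30 min break → 6 h 49 min
Fri: 6:08 AM–4:50 PM = 10 h 42 min; less 30 min break → 10 h 12 min
Sat: 6:17 AM–2:31 PM = 8 h 14 min; less 30 min break → 7 h 44 min
Sun: 5:56 AM–5:11 PM = 11 h 15 min; less 30 min break → 10 h 45 min
Total worked: 46 h 14 min = 2774 min.
Regular 44 h 0 min = 2640 min at $43.25/h; overtime 2 h 14 min = 134 min at $86.50/h.
Pay = (2640 × $43.25 + 134 × $86.50) ÷ 60 = $2096.18.

$2096.18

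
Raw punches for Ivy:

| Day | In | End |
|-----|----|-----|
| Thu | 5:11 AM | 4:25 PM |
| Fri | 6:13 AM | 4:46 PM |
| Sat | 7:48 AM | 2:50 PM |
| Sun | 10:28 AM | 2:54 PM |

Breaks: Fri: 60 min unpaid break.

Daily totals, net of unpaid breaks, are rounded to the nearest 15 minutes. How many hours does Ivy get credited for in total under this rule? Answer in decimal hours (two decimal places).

32.25 hours

Thu: 5:11 AM–4:25 PM = 11 h 14 min → rounds to 11 h 15 min
Fri: 6:13 AM–4:46 PM = 10 h 33 min − 60 min = 9 h 33 min → rounds to 9 h 30 min
Sat: 7:48 AM–2:50 PM = 7 h 2 min → rounds to 7 h 0 min
Sun: 10:28 AM–2:54 PM = 4 h 26 min → rounds to 4 h 30 min
Total credited: 32 h 15 min.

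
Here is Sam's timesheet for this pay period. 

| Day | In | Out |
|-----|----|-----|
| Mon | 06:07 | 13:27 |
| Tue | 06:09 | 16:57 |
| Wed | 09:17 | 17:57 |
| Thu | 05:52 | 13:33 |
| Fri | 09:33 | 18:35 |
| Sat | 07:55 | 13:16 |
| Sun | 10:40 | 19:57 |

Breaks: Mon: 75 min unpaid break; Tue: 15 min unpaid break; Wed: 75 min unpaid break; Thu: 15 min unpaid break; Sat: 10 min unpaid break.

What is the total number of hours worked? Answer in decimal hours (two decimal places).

54.98 hours

Mon: 06:07–13:27 = 7 h 20 min; less 75 min break → 6 h 5 min
Tue: 06:09–16:57 = 10 h 48 min; less 15 min break → 10 h 33 min
Wed: 09:17–17:57 = 8 h 40 min; less 75 min break → 7 h 25 min
Thu: 05:52–13:33 = 7 h 41 min; less 15 min break → 7 h 26 min
Fri: 09:33–18:35 = 9 h 2 min
Sat: 07:55–13:16 = 5 h 21 min; less 10 min break → 5 h 11 min
Sun: 10:40–19:57 = 9 h 17 min
Total: 6 h 5 min + 10 h 33 min + 7 h 25 min + 7 h 26 min + 9 h 2 min + 5 h 11 min + 9 h 17 min = 54 h 59 min.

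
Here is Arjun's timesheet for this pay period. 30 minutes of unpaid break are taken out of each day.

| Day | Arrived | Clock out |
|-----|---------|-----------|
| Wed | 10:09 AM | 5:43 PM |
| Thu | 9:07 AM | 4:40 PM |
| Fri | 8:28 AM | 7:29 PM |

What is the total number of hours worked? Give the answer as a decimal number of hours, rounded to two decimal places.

24.63 hours

Wed: 10:09 AM–5:43 PM = 7 h 34 min; less 30 min break → 7 h 4 min
Thu: 9:07 AM–4:40 PM = 7 h 33 min; less 30 min break → 7 h 3 min
Fri: 8:28 AM–7:29 PM = 11 h 1 min; less 30 min break → 10 h 31 min
Total: 7 h 4 min + 7 h 3 min + 10 h 31 min = 24 h 38 min.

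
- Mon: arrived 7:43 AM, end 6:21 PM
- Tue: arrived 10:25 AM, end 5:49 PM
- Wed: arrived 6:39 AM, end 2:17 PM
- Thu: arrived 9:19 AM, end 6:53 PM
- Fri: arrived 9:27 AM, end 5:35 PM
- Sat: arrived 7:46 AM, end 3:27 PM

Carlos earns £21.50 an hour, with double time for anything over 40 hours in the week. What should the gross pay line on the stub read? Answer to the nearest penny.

£1335.15

Mon: 7:43 AM–6:21 PM = 10 h 38 min
Tue: 10:25 AM–5:49 PM = 7 h 24 min
Wed: 6:39 AM–2:17 PM = 7 h 38 min
Thu: 9:19 AM–6:53 PM = 9 h 34 min
Fri: 9:27 AM–5:35 PM = 8 h 8 min
Sat: 7:46 AM–3:27 PM = 7 h 41 min
Total worked: 51 h 3 min = 3063 min.
Regular 40 h 0 min = 2400 min at £21.50/h; overtime 11 h 3 min = 663 min at £43.00/h.
Pay = (2400 × £21.50 + 663 × £43.00) ÷ 60 = £1335.15.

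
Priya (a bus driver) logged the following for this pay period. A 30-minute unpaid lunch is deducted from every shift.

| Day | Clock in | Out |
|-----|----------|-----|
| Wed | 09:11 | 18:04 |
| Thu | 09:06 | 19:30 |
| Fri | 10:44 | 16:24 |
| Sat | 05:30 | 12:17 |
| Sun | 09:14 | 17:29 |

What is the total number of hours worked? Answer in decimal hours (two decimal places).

37.48 hours

Wed: 09:11–18:04 = 8 h 53 min; less 30 min break → 8 h 23 min
Thu: 09:06–19:30 = 10 h 24 min; less 30 min break → 9 h 54 min
Fri: 10:44–16:24 = 5 h 40 min; less 30 min break → 5 h 10 min
Sat: 05:30–12:17 = 6 h 47 min; less 30 min break → 6 h 17 min
Sun: 09:14–17:29 = 8 h 15 min; less 30 min break → 7 h 45 min
Total: 8 h 23 min + 9 h 54 min + 5 h 10 min + 6 h 17 min + 7 h 45 min = 37 h 29 min.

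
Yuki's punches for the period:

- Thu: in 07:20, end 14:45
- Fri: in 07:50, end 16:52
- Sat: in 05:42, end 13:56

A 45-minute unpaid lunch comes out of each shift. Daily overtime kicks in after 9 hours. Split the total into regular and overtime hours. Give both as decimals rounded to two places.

Thu: 07:20–14:45 = 7 h 25 min; less 45 min break → 6 h 40 min
Fri: 07:50–16:52 = 9 h 2 min; less 45 min break → 8 h 17 min
Sat: 05:42–13:56 = 8 h 14 min; less 45 min break → 7 h 29 min
Thu reg 6 h 40 min / OT 0 h 0 min; Fri reg 8 h 17 min / OT 0 h 0 min; Sat reg 7 h 29 min / OT 0 h 0 min.
Totals: regular 22 h 26 min, overtime 0 h 0 min.

Regular 22.43 hours, overtime 0.00 hours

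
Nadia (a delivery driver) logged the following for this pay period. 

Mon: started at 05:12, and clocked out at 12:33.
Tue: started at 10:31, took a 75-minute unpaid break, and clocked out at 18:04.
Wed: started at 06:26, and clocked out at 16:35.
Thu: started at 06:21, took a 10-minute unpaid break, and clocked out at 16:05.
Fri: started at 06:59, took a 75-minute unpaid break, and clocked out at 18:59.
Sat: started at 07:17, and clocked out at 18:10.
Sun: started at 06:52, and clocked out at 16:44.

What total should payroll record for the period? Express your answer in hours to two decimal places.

Mon: 05:12–12:33 = 7 h 21 min
Tue: 10:31–18:04 = 7 h 33 min; less 75 min break → 6 h 18 min
Wed: 06:26–16:35 = 10 h 9 min
Thu: 06:21–16:05 = 9 h 44 min; less 10 min break → 9 h 34 min
Fri: 06:59–18:59 = 12 h 0 min; less 75 min break → 10 h 45 min
Sat: 07:17–18:10 = 10 h 53 min
Sun: 06:52–16:44 = 9 h 52 min
Total: 7 h 21 min + 6 h 18 min + 10 h 9 min + 9 h 34 min + 10 h 45 min + 10 h 53 min + 9 h 52 min = 64 h 52 min.

64.87 hours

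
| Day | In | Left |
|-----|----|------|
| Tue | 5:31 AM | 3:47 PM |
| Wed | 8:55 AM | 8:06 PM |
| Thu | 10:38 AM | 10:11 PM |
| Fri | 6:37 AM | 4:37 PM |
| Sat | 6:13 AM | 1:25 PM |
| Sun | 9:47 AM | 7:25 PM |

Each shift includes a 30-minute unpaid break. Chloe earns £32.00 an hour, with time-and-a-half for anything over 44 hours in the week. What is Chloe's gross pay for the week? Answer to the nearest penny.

Tue: 5:31 AM–3:47 PM = 10 h 16 min; less 30 min break → 9 h 46 min
Wed: 8:55 AM–8:06 PM = 11 h 11 min; less 30 min break → 10 h 41 min
Thu: 10:38 AM–10:11 PM = 11 h 33 min; less 30 min break → 11 h 3 min
Fri: 6:37 AM–4:37 PM = 10 h 0 min; less 30 min break → 9 h 30 min
Sat: 6:13 AM–1:25 PM = 7 h 12 min; less 30 min break → 6 h 42 min
Sun: 9:47 AM–7:25 PM = 9 h 38 min; less 30 min break → 9 h 8 min
Total worked: 56 h 50 min = 3410 min.
Regular 44 h 0 min = 2640 min at £32.00/h; overtime 12 h 50 min = 770 min at £48.00/h.
Pay = (2640 × £32.00 + 770 × £48.00) ÷ 60 = £2024.00.

£2024.00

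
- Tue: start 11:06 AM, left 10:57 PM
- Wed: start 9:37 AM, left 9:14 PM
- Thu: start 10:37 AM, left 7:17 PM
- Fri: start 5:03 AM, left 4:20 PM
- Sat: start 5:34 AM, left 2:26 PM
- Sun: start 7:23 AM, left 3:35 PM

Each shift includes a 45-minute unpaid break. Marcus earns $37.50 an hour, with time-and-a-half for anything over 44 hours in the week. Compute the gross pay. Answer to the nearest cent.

Tue: 11:06 AM–10:57 PM = 11 h 51 min; less 45 min break → 11 h 6 min
Wed: 9:37 AM–9:14 PM = 11 h 37 min; less 45 min break → 10 h 52 min
Thu: 10:37 AM–7:17 PM = 8 h 40 min; less 45 min break → 7 h 55 min
Fri: 5:03 AM–4:20 PM = 11 h 17 min; less 45 min break → 10 h 32 min
Sat: 5:34 AM–2:26 PM = 8 h 52 min; less 45 min break → 8 h 7 min
Sun: 7:23 AM–3:35 PM = 8 h 12 min; less 45 min break → 7 h 27 min
Total worked: 55 h 59 min = 3359 min.
Regular 44 h 0 min = 2640 min at $37.50/h; overtime 11 h 59 min = 719 min at $56.25/h.
Pay = (2640 × $37.50 + 719 × $56.25) ÷ 60 = $2324.06.

$2324.06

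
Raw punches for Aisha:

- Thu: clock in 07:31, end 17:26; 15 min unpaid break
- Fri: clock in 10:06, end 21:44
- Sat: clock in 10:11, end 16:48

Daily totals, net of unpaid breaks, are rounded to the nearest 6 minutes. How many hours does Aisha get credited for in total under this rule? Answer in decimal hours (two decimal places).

27.90 hours

Thu: 07:31–17:26 = 9 h 55 min − 15 min = 9 h 40 min → rounds to 9 h 42 min
Fri: 10:06–21:44 = 11 h 38 min → rounds to 11 h 36 min
Sat: 10:11–16:48 = 6 h 37 min → rounds to 6 h 36 min
Total credited: 27 h 54 min.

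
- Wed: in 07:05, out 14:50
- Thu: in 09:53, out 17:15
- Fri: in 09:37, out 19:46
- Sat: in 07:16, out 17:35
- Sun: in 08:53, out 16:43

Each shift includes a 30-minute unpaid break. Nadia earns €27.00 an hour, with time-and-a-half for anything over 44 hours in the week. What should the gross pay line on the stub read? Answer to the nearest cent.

€1104.75

Wed: 07:05–14:50 = 7 h 45 min; less 30 min break → 7 h 15 min
Thu: 09:53–17:15 = 7 h 22 min; less 30 min break → 6 h 52 min
Fri: 09:37–19:46 = 10 h 9 min; less 30 min break → 9 h 39 min
Sat: 07:16–17:35 = 10 h 19 min; less 30 min break → 9 h 49 min
Sun: 08:53–16:43 = 7 h 50 min; less 30 min break → 7 h 20 min
Total worked: 40 h 55 min = 2455 min.
Regular 40 h 55 min = 2455 min at €27.00/h; overtime 0 h 0 min = 0 min at €40.50/h.
Pay = (2455 × €27.00 + 0 × €40.50) ÷ 60 = €1104.75.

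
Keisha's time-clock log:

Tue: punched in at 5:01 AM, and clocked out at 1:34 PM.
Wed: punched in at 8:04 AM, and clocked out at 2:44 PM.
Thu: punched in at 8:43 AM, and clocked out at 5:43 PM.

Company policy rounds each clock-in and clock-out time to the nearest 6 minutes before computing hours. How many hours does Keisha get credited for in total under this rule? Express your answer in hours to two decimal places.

24.20 hours

Tue: in 5:01 AM→5:00 AM, out 1:34 PM→1:36 PM; 8 h 36 min
Wed: in 8:04 AM→8:06 AM, out 2:44 PM→2:42 PM; 6 h 36 min
Thu: in 8:43 AM→8:42 AM, out 5:43 PM→5:42 PM; 9 h 0 min
Total credited: 24 h 12 min.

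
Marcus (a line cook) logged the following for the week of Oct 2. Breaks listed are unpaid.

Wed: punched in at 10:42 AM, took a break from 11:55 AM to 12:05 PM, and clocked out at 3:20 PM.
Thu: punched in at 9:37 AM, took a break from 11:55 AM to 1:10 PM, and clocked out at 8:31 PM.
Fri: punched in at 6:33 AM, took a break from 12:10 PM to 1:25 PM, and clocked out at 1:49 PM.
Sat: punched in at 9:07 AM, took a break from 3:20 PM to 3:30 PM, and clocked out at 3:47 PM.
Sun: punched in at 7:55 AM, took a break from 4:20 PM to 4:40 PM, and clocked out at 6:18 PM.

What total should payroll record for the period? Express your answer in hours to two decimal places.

36.68 hours

Wed: 10:42 AM–3:20 PM = 4 h 38 min; less 10 min break → 4 h 28 min
Thu: 9:37 AM–8:31 PM = 10 h 54 min; less 75 min break → 9 h 39 min
Fri: 6:33 AM–1:49 PM = 7 h 16 min; less 75 min break → 6 h 1 min
Sat: 9:07 AM–3:47 PM = 6 h 40 min; less 10 min break → 6 h 30 min
Sun: 7:55 AM–6:18 PM = 10 h 23 min; less 20 min break → 10 h 3 min
Total: 4 h 28 min + 9 h 39 min + 6 h 1 min + 6 h 30 min + 10 h 3 min = 36 h 41 min.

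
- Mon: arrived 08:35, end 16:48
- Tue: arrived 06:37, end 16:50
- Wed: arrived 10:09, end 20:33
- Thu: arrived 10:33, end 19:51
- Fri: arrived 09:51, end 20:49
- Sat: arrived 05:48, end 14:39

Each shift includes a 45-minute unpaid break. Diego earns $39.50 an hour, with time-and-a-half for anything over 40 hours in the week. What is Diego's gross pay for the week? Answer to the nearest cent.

$2376.91

Mon: 08:35–16:48 = 8 h 13 min; less 45 min break → 7 h 28 min
Tue: 06:37–16:50 = 10 h 13 min; less 45 min break → 9 h 28 min
Wed: 10:09–20:33 = 10 h 24 min; less 45 min break → 9 h 39 min
Thu: 10:33–19:51 = 9 h 18 min; less 45 min break → 8 h 33 min
Fri: 09:51–20:49 = 10 h 58 min; less 45 min break → 10 h 13 min
Sat: 05:48–14:39 = 8 h 51 min; less 45 min break → 8 h 6 min
Total worked: 53 h 27 min = 3207 min.
Regular 40 h 0 min = 2400 min at $39.50/h; overtime 13 h 27 min = 807 min at $59.25/h.
Pay = (2400 × $39.50 + 807 × $59.25) ÷ 60 = $2376.91.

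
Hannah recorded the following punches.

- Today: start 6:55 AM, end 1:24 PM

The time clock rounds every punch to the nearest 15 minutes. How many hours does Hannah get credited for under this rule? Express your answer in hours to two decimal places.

6.50 hours

Today: in 6:55 AM→7:00 AM, out 1:24 PM→1:30 PM; 6 h 30 min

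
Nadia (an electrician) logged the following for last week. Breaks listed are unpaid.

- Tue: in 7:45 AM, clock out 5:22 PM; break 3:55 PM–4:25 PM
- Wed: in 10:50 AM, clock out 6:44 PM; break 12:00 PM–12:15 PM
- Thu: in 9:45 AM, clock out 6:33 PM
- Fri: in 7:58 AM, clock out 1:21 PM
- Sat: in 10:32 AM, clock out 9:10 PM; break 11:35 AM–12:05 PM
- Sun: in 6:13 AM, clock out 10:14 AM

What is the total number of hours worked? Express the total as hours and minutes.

Tue: 7:45 AM–5:22 PM = 9 h 37 min; less 30 min break → 9 h 7 min
Wed: 10:50 AM–6:44 PM = 7 h 54 min; less 15 min break → 7 h 39 min
Thu: 9:45 AM–6:33 PM = 8 h 48 min
Fri: 7:58 AM–1:21 PM = 5 h 23 min
Sat: 10:32 AM–9:10 PM = 10 h 38 min; less 30 min break → 10 h 8 min
Sun: 6:13 AM–10:14 AM = 4 h 1 min
Total: 9 h 7 min + 7 h 39 min + 8 h 48 min + 5 h 23 min + 10 h 8 min + 4 h 1 min = 45 h 6 min.

45 h 6 min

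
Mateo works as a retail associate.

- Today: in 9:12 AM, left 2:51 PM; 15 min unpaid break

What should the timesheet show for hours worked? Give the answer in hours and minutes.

5 h 24 min

Today: 9:12 AM–2:51 PM = 5 h 39 min; less 15 min break → 5 h 24 min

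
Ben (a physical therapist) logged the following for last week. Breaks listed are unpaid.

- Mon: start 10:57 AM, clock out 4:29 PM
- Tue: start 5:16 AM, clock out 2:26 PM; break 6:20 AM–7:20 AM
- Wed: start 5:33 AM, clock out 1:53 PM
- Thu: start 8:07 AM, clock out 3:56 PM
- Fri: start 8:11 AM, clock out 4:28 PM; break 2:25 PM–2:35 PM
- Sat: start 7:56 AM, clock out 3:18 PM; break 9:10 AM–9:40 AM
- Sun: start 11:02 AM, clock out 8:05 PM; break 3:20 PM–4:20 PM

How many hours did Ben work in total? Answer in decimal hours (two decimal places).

52.88 hours

Mon: 10:57 AM–4:29 PM = 5 h 32 min
Tue: 5:16 AM–2:26 PM = 9 h 10 min; less 60 min break → 8 h 10 min
Wed: 5:33 AM–1:53 PM = 8 h 20 min
Thu: 8:07 AM–3:56 PM = 7 h 49 min
Fri: 8:11 AM–4:28 PM = 8 h 17 min; less 10 min break → 8 h 7 min
Sat: 7:56 AM–3:18 PM = 7 h 22 min; less 30 min break → 6 h 52 min
Sun: 11:02 AM–8:05 PM = 9 h 3 min; less 60 min break → 8 h 3 min
Total: 5 h 32 min + 8 h 10 min + 8 h 20 min + 7 h 49 min + 8 h 7 min + 6 h 52 min + 8 h 3 min = 52 h 53 min.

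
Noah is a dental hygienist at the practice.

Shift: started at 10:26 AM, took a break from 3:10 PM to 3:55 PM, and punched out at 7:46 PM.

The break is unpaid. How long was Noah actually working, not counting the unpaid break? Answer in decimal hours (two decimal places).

8.58 hours

Shift: 10:26 AM–7:46 PM = 9 h 20 min; less 45 min break → 8 h 35 min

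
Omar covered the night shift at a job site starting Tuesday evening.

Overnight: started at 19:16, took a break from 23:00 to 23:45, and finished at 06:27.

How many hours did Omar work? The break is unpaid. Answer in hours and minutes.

10 h 26 min

Overnight: 19:16 → midnight = 4 h 44 min; midnight → 06:27 = 6 h 27 min; span 11 h 11 min; less 45 min break → 10 h 26 min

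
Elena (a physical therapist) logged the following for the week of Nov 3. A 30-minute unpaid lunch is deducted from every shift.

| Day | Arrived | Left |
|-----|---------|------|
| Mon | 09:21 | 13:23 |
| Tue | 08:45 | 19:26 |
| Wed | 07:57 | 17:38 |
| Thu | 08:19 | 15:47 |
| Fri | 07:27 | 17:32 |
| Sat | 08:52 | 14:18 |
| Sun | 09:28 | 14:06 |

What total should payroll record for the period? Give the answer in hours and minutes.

Mon: 09:21–13:23 = 4 h 2 min; less 30 min break → 3 h 32 min
Tue: 08:45–19:26 = 10 h 41 min; less 30 min break → 10 h 11 min
Wed: 07:57–17:38 = 9 h 41 min; less 30 min break → 9 h 11 min
Thu: 08:19–15:47 = 7 h 28 min; less 30 min break → 6 h 58 min
Fri: 07:27–17:32 = 10 h 5 min; less 30 min break → 9 h 35 min
Sat: 08:52–14:18 = 5 h 26 min; less 30 min break → 4 h 56 min
Sun: 09:28–14:06 = 4 h 38 min; less 30 min break → 4 h 8 min
Total: 3 h 32 min + 10 h 11 min + 9 h 11 min + 6 h 58 min + 9 h 35 min + 4 h 56 min + 4 h 8 min = 48 h 31 min.

48 h 31 min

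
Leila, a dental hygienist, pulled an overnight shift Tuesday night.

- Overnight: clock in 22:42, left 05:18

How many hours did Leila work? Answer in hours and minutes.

Overnight: 22:42 → midnight = 1 h 18 min; midnight → 05:18 = 5 h 18 min; span 6 h 36 min

6 h 36 min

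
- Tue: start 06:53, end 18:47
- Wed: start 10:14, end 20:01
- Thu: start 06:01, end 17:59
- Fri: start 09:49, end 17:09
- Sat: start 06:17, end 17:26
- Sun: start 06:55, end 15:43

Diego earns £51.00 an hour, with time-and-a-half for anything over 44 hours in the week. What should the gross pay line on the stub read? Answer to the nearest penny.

£3539.40

Tue: 06:53–18:47 = 11 h 54 min
Wed: 10:14–20:01 = 9 h 47 min
Thu: 06:01–17:59 = 11 h 58 min
Fri: 09:49–17:09 = 7 h 20 min
Sat: 06:17–17:26 = 11 h 9 min
Sun: 06:55–15:43 = 8 h 48 min
Total worked: 60 h 56 min = 3656 min.
Regular 44 h 0 min = 2640 min at £51.00/h; overtime 16 h 56 min = 1016 min at £76.50/h.
Pay = (2640 × £51.00 + 1016 × £76.50) ÷ 60 = £3539.40.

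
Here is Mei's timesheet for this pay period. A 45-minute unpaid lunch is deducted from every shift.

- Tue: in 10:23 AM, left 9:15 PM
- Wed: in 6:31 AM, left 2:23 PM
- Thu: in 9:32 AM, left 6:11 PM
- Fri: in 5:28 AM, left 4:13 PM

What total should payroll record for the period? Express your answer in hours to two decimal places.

35.13 hours

Tue: 10:23 AM–9:15 PM = 10 h 52 min; less 45 min break → 10 h 7 min
Wed: 6:31 AM–2:23 PM = 7 h 52 min; less 45 min break → 7 h 7 min
Thu: 9:32 AM–6:11 PM = 8 h 39 min; less 45 min break → 7 h 54 min
Fri: 5:28 AM–4:13 PM = 10 h 45 min; less 45 min break → 10 h 0 min
Total: 10 h 7 min + 7 h 7 min + 7 h 54 min + 10 h 0 min = 35 h 8 min.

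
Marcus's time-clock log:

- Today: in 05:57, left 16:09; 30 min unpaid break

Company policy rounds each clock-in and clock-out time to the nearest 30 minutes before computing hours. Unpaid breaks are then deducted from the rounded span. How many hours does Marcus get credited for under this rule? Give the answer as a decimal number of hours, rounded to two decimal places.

Today: in 05:57→06:00, out 16:09→16:00; 10 h 0 min − 30 min = 9 h 30 min

9.50 hours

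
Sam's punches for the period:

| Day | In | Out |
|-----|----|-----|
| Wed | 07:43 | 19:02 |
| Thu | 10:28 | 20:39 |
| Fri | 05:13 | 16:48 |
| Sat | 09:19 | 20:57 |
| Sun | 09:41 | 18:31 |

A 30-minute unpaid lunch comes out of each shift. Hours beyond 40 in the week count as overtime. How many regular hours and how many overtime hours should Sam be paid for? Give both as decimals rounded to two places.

Regular 40.00 hours, overtime 11.05 hours

Wed: 07:43–19:02 = 11 h 19 min; less 30 min break → 10 h 49 min
Thu: 10:28–20:39 = 10 h 11 min; less 30 min break → 9 h 41 min
Fri: 05:13–16:48 = 11 h 35 min; less 30 min break → 11 h 5 min
Sat: 09:19–20:57 = 11 h 38 min; less 30 min break → 11 h 8 min
Sun: 09:41–18:31 = 8 h 50 min; less 30 min break → 8 h 20 min
Total worked: 51 h 3 min = 51.05 h.
Threshold 40 h → overtime 11 h 3 min, regular 40 h 0 min.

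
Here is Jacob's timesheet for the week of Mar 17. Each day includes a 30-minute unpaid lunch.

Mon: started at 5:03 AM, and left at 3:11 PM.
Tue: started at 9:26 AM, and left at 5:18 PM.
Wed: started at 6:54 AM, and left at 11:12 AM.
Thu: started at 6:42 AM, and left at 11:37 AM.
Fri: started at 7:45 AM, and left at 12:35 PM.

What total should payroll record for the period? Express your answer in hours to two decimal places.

29.55 hours

Mon: 5:03 AM–3:11 PM = 10 h 8 min; less 30 min break → 9 h 38 min
Tue: 9:26 AM–5:18 PM = 7 h 52 min; less 30 min break → 7 h 22 min
Wed: 6:54 AM–11:12 AM = 4 h 18 min; less 30 min break → 3 h 48 min
Thu: 6:42 AM–11:37 AM = 4 h 55 min; less 30 min break → 4 h 25 min
Fri: 7:45 AM–12:35 PM = 4 h 50 min; less 30 min break → 4 h 20 min
Total: 9 h 38 min + 7 h 22 min + 3 h 48 min + 4 h 25 min + 4 h 20 min = 29 h 33 min.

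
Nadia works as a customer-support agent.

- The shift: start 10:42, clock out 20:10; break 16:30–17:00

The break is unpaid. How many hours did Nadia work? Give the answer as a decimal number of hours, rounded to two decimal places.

The shift: 10:42–20:10 = 9 h 28 min; less 30 min break → 8 h 58 min

8.97 hours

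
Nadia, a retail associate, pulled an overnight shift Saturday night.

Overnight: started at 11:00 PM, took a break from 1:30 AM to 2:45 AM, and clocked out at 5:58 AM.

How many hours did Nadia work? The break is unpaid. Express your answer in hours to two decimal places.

5.72 hours

Overnight: 11:00 PM → midnight = 1 h 0 min; midnight → 5:58 AM = 5 h 58 min; span 6 h 58 min; less 75 min break → 5 h 43 min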